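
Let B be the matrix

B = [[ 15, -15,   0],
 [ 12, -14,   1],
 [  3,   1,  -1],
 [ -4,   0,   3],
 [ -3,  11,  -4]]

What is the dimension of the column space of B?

Row reduce to echelon form.
R2 ← R2 − (4/5)·R1: [0, -2, 1]
R3 ← R3 − (1/5)·R1: [0, 4, -1]
R4 ← R4 + (4/15)·R1: [0, -4, 3]
R5 ← R5 + (1/5)·R1: [0, 8, -4]
R3 ← R3 + (2)·R2: [0, 0, 1]
R4 ← R4 − (2)·R2: [0, 0, 1]
R5 ← R5 + (4)·R2: [0, 0, 0]
R4 ← R4 − R3: [0, 0, 0]
Echelon form has 3 nonzero rows, so rank(B) = 3.
The column space has dimension equal to the rank: 3.

3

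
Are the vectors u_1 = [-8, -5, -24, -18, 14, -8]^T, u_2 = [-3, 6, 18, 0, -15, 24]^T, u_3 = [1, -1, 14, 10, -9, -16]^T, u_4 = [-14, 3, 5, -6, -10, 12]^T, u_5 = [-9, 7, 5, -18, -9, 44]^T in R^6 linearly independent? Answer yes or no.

Form the matrix with these vectors as rows and row reduce.
R2 ← R2 − (3/8)·R1: [0, 63/8, 27, 27/4, -81/4, 27]
R3 ← R3 + (1/8)·R1: [0, -13/8, 11, 31/4, -29/4, -17]
R4 ← R4 − (7/4)·R1: [0, 47/4, 47, 51/2, -69/2, 26]
R5 ← R5 − (9/8)·R1: [0, 101/8, 32, 9/4, -99/4, 53]
R3 ← R3 + (13/63)·R2: [0, 0, 116/7, 64/7, -80/7, -80/7]
R4 ← R4 − (94/63)·R2: [0, 0, 47/7, 108/7, -30/7, -100/7]
R5 ← R5 − (101/63)·R2: [0, 0, -79/7, -60/7, 54/7, 68/7]
R4 ← R4 − (47/116)·R3: [0, 0, 0, 340/29, 10/29, -280/29]
R5 ← R5 + (79/116)·R3: [0, 0, 0, -68/29, -2/29, 56/29]
R5 ← R5 + (1/5)·R4: [0, 0, 0, 0, 0, 0]
4 nonzero rows, so the 5 vectors span a space of dimension 4.
Since 4 < 5, the vectors are linearly dependent.

no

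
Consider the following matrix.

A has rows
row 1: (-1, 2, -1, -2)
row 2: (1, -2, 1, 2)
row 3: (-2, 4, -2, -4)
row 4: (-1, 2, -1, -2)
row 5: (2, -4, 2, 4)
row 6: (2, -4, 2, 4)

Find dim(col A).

Row reduce to echelon form.
R2 ← R2 + R1: [0, 0, 0, 0]
R3 ← R3 − (2)·R1: [0, 0, 0, 0]
R4 ← R4 − R1: [0, 0, 0, 0]
R5 ← R5 + (2)·R1: [0, 0, 0, 0]
R6 ← R6 + (2)·R1: [0, 0, 0, 0]
Echelon form has 1 nonzero row, so rank(A) = 1.
The column space has dimension equal to the rank: 1.

1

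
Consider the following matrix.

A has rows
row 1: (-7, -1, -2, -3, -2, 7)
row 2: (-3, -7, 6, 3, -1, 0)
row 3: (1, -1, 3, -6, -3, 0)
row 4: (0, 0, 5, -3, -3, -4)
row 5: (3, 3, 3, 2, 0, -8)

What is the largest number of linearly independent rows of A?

4

Row reduce to echelon form.
R2 ← R2 − (3/7)·R1: [0, -46/7, 48/7, 30/7, -1/7, -3]
R3 ← R3 + (1/7)·R1: [0, -8/7, 19/7, -45/7, -23/7, 1]
R5 ← R5 + (3/7)·R1: [0, 18/7, 15/7, 5/7, -6/7, -5]
R3 ← R3 − (4/23)·R2: [0, 0, 35/23, -165/23, -75/23, 35/23]
R5 ← R5 + (9/23)·R2: [0, 0, 111/23, 55/23, -21/23, -142/23]
R4 ← R4 − (23/7)·R3: [0, 0, 0, 144/7, 54/7, -9]
R5 ← R5 − (111/35)·R3: [0, 0, 0, 176/7, 66/7, -11]
R5 ← R5 − (11/9)·R4: [0, 0, 0, 0, 0, 0]
Echelon form has 4 nonzero rows, so rank(A) = 4.
The rank gives the maximum number of linearly independent rows: 4.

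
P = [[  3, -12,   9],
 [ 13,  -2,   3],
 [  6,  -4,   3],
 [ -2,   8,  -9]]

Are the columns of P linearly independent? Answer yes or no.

yes

Row reduce P to echelon form.
R2 ← R2 − (13/3)·R1: [0, 50, -36]
R3 ← R3 − (2)·R1: [0, 20, -15]
R4 ← R4 + (2/3)·R1: [0, 0, -3]
R3 ← R3 − (2/5)·R2: [0, 0, -3/5]
R4 ← R4 − (5)·R3: [0, 0, 0]
3 pivots among 3 columns.
Every column is a pivot column, so the columns are linearly independent.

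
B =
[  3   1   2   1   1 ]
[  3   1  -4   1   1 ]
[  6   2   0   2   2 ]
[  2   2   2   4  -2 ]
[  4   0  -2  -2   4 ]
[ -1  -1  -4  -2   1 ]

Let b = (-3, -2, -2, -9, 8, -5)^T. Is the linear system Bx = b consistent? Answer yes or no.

no

Row reduce the augmented matrix [B | b].
R2 ← R2 − R1: [0, 0, -6, 0, 0, 1]
R3 ← R3 − (2)·R1: [0, 0, -4, 0, 0, 4]
R4 ← R4 − (2/3)·R1: [0, 4/3, 2/3, 10/3, -8/3, -7]
R5 ← R5 − (4/3)·R1: [0, -4/3, -14/3, -10/3, 8/3, 12]
R6 ← R6 + (1/3)·R1: [0, -2/3, -10/3, -5/3, 4/3, -6]
Swap R2 ↔ R4
R5 ← R5 + R2: [0, 0, -4, 0, 0, 5]
R6 ← R6 + (1/2)·R2: [0, 0, -3, 0, 0, -19/2]
R4 ← R4 − (3/2)·R3: [0, 0, 0, 0, 0, -5]
R5 ← R5 − R3: [0, 0, 0, 0, 0, 1]
R6 ← R6 − (3/4)·R3: [0, 0, 0, 0, 0, -25/2]
R5 ← R5 + (1/5)·R4: [0, 0, 0, 0, 0, 0]
R6 ← R6 − (5/2)·R4: [0, 0, 0, 0, 0, 0]
The echelon form has 4 nonzero rows; the last pivot sits in the augmented column, so rank(B) = 3 but rank([B|b]) = 4.
Since the ranks differ, the system is inconsistent.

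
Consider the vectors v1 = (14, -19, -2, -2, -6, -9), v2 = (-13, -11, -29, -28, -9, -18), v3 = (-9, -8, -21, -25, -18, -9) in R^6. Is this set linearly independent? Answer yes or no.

yes

Form the matrix with these vectors as rows and row reduce.
R2 ← R2 + (13/14)·R1: [0, -401/14, -216/7, -209/7, -102/7, -369/14]
R3 ← R3 + (9/14)·R1: [0, -283/14, -156/7, -184/7, -153/7, -207/14]
R3 ← R3 − (283/401)·R2: [0, 0, -204/401, -2091/401, -4641/401, 1530/401]
3 nonzero rows, so the 3 vectors span a space of dimension 3.
Since 3 = 3, the vectors are linearly independent.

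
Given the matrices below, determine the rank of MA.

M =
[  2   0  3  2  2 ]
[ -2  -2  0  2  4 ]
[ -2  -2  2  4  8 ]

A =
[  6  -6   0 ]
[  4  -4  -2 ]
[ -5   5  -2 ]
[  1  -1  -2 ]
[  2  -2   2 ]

First compute MA:
[[  3,  -3,  -6],
 [-10,  10,   8],
 [-10,  10,   8]]
Now row reduce the product.
R2 ← R2 + (10/3)·R1: [0, 0, -12]
R3 ← R3 + (10/3)·R1: [0, 0, -12]
R3 ← R3 − R2: [0, 0, 0]
2 nonzero rows, so rank(MA) = 2.

2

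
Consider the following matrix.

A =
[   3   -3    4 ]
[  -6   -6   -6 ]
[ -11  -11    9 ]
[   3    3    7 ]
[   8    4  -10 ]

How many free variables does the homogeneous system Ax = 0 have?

Row reduce to echelon form.
R2 ← R2 + (2)·R1: [0, -12, 2]
R3 ← R3 + (11/3)·R1: [0, -22, 71/3]
R4 ← R4 − R1: [0, 6, 3]
R5 ← R5 − (8/3)·R1: [0, 12, -62/3]
R3 ← R3 − (11/6)·R2: [0, 0, 20]
R4 ← R4 + (1/2)·R2: [0, 0, 4]
R5 ← R5 + R2: [0, 0, -56/3]
R4 ← R4 − (1/5)·R3: [0, 0, 0]
R5 ← R5 + (14/15)·R3: [0, 0, 0]
3 nonzero rows, so rank(A) = 3.
A has 3 columns; by rank–nullity, nullity = 3 − 3 = 0.

0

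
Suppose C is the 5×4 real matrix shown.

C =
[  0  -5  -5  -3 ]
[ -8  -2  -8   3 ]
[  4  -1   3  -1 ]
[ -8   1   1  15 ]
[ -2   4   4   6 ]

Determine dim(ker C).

1

Row reduce to echelon form.
Swap R1 ↔ R2
R3 ← R3 + (1/2)·R1: [0, -2, -1, 1/2]
R4 ← R4 − R1: [0, 3, 9, 12]
R5 ← R5 − (1/4)·R1: [0, 9/2, 6, 21/4]
R3 ← R3 − (2/5)·R2: [0, 0, 1, 17/10]
R4 ← R4 + (3/5)·R2: [0, 0, 6, 51/5]
R5 ← R5 + (9/10)·R2: [0, 0, 3/2, 51/20]
R4 ← R4 − (6)·R3: [0, 0, 0, 0]
R5 ← R5 − (3/2)·R3: [0, 0, 0, 0]
3 nonzero rows, so rank(C) = 3.
C has 4 columns; by rank–nullity, nullity = 4 − 3 = 1.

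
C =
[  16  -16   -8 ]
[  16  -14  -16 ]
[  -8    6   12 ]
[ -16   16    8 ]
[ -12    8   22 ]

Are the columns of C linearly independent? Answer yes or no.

no

Row reduce C to echelon form.
R2 ← R2 − R1: [0, 2, -8]
R3 ← R3 + (1/2)·R1: [0, -2, 8]
R4 ← R4 + R1: [0, 0, 0]
R5 ← R5 + (3/4)·R1: [0, -4, 16]
R3 ← R3 + R2: [0, 0, 0]
R5 ← R5 + (2)·R2: [0, 0, 0]
2 pivots among 3 columns.
Only 2 < 3 pivot columns, so the columns are linearly dependent.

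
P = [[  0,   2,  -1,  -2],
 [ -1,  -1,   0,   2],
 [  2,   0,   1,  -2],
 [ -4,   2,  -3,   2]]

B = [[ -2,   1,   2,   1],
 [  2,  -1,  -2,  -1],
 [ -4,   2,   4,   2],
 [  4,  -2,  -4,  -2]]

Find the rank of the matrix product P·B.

First compute PB:
[[  0,   0,   0,   0],
 [  8,  -4,  -8,  -4],
 [-16,   8,  16,   8],
 [ 32, -16, -32, -16]]
Now row reduce the product.
Swap R1 ↔ R2
R3 ← R3 + (2)·R1: [0, 0, 0, 0]
R4 ← R4 − (4)·R1: [0, 0, 0, 0]
1 nonzero row, so rank(PB) = 1.

1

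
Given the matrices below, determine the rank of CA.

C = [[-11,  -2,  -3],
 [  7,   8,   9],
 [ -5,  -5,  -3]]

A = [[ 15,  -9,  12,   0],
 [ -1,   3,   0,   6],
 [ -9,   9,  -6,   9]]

2

First compute CA:
[[-136,  66, -114, -39],
 [ 16,  42,  30, 129],
 [-43,   3, -42, -57]]
Now row reduce the product.
R2 ← R2 + (2/17)·R1: [0, 846/17, 282/17, 2115/17]
R3 ← R3 − (43/136)·R1: [0, -1215/68, -405/68, -6075/136]
R3 ← R3 + (135/376)·R2: [0, 0, 0, 0]
2 nonzero rows, so rank(CA) = 2.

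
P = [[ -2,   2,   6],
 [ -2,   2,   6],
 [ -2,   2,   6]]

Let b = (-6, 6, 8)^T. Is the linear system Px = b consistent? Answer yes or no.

no

Row reduce the augmented matrix [P | b].
R2 ← R2 − R1: [0, 0, 0, 12]
R3 ← R3 − R1: [0, 0, 0, 14]
R3 ← R3 − (7/6)·R2: [0, 0, 0, 0]
The echelon form has 2 nonzero rows; the last pivot sits in the augmented column, so rank(P) = 1 but rank([P|b]) = 2.
Since the ranks differ, the system is inconsistent.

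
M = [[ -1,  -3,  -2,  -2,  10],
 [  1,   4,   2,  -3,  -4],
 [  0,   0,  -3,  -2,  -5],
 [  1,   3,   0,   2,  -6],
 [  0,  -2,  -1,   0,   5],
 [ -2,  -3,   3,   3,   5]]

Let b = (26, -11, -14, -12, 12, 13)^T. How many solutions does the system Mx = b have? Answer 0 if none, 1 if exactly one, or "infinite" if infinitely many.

Row reduce the augmented matrix [M | b].
R2 ← R2 + R1: [0, 1, 0, -5, 6, 15]
R4 ← R4 + R1: [0, 0, -2, 0, 4, 14]
R6 ← R6 − (2)·R1: [0, 3, 7, 7, -15, -39]
R5 ← R5 + (2)·R2: [0, 0, -1, -10, 17, 42]
R6 ← R6 − (3)·R2: [0, 0, 7, 22, -33, -84]
R4 ← R4 − (2/3)·R3: [0, 0, 0, 4/3, 22/3, 70/3]
R5 ← R5 − (1/3)·R3: [0, 0, 0, -28/3, 56/3, 140/3]
R6 ← R6 + (7/3)·R3: [0, 0, 0, 52/3, -134/3, -350/3]
R5 ← R5 + (7)·R4: [0, 0, 0, 0, 70, 210]
R6 ← R6 − (13)·R4: [0, 0, 0, 0, -140, -420]
R6 ← R6 + (2)·R5: [0, 0, 0, 0, 0, 0]
The echelon form has 5 nonzero rows, and every pivot lies in the first 5 columns, so rank(M) = rank([M|b]) = 5.
The system is consistent.
rank = 5 = number of unknowns, so the solution is unique.

1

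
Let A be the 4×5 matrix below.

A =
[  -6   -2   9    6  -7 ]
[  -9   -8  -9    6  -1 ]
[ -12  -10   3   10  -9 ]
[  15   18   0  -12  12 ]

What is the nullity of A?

Row reduce to echelon form.
R2 ← R2 − (3/2)·R1: [0, -5, -45/2, -3, 19/2]
R3 ← R3 − (2)·R1: [0, -6, -15, -2, 5]
R4 ← R4 + (5/2)·R1: [0, 13, 45/2, 3, -11/2]
R3 ← R3 − (6/5)·R2: [0, 0, 12, 8/5, -32/5]
R4 ← R4 + (13/5)·R2: [0, 0, -36, -24/5, 96/5]
R4 ← R4 + (3)·R3: [0, 0, 0, 0, 0]
3 nonzero rows, so rank(A) = 3.
A has 5 columns; by rank–nullity, nullity = 5 − 3 = 2.

2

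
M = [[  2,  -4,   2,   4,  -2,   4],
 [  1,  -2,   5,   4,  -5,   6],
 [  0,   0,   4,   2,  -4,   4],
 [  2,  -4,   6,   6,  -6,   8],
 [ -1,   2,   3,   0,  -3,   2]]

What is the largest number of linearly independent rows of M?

2

Row reduce to echelon form.
R2 ← R2 − (1/2)·R1: [0, 0, 4, 2, -4, 4]
R4 ← R4 − R1: [0, 0, 4, 2, -4, 4]
R5 ← R5 + (1/2)·R1: [0, 0, 4, 2, -4, 4]
R3 ← R3 − R2: [0, 0, 0, 0, 0, 0]
R4 ← R4 − R2: [0, 0, 0, 0, 0, 0]
R5 ← R5 − R2: [0, 0, 0, 0, 0, 0]
Echelon form has 2 nonzero rows, so rank(M) = 2.
The rank gives the maximum number of linearly independent rows: 2.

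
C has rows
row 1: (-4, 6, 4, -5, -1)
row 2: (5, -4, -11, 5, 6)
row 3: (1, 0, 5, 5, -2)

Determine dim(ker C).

2

Row reduce to echelon form.
R2 ← R2 + (5/4)·R1: [0, 7/2, -6, -5/4, 19/4]
R3 ← R3 + (1/4)·R1: [0, 3/2, 6, 15/4, -9/4]
R3 ← R3 − (3/7)·R2: [0, 0, 60/7, 30/7, -30/7]
3 nonzero rows, so rank(C) = 3.
C has 5 columns; by rank–nullity, nullity = 5 − 3 = 2.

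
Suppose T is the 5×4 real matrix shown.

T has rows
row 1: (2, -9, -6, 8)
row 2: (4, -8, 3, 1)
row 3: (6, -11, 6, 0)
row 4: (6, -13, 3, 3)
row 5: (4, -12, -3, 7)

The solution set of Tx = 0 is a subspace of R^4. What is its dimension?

Row reduce to echelon form.
R2 ← R2 − (2)·R1: [0, 10, 15, -15]
R3 ← R3 − (3)·R1: [0, 16, 24, -24]
R4 ← R4 − (3)·R1: [0, 14, 21, -21]
R5 ← R5 − (2)·R1: [0, 6, 9, -9]
R3 ← R3 − (8/5)·R2: [0, 0, 0, 0]
R4 ← R4 − (7/5)·R2: [0, 0, 0, 0]
R5 ← R5 − (3/5)·R2: [0, 0, 0, 0]
2 nonzero rows, so rank(T) = 2.
T has 4 columns; by rank–nullity, nullity = 4 − 2 = 2.

2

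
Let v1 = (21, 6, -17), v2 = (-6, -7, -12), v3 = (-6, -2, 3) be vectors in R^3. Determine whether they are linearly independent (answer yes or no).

yes

Form the matrix with these vectors as rows and row reduce.
R2 ← R2 + (2/7)·R1: [0, -37/7, -118/7]
R3 ← R3 + (2/7)·R1: [0, -2/7, -13/7]
R3 ← R3 − (2/37)·R2: [0, 0, -35/37]
3 nonzero rows, so the 3 vectors span a space of dimension 3.
Since 3 = 3, the vectors are linearly independent.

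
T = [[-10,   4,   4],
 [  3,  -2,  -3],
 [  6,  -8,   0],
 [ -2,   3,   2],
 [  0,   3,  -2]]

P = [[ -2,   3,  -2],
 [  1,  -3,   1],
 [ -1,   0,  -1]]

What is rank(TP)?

2

First compute TP:
[[ 20, -42,  20],
 [ -5,  15,  -5],
 [-20,  42, -20],
 [  5, -15,   5],
 [  5,  -9,   5]]
Now row reduce the product.
R2 ← R2 + (1/4)·R1: [0, 9/2, 0]
R3 ← R3 + R1: [0, 0, 0]
R4 ← R4 − (1/4)·R1: [0, -9/2, 0]
R5 ← R5 − (1/4)·R1: [0, 3/2, 0]
R4 ← R4 + R2: [0, 0, 0]
R5 ← R5 − (1/3)·R2: [0, 0, 0]
2 nonzero rows, so rank(TP) = 2.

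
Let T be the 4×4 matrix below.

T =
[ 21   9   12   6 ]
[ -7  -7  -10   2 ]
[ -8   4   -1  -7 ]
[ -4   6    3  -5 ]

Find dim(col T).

Row reduce to echelon form.
R2 ← R2 + (1/3)·R1: [0, -4, -6, 4]
R3 ← R3 + (8/21)·R1: [0, 52/7, 25/7, -33/7]
R4 ← R4 + (4/21)·R1: [0, 54/7, 37/7, -27/7]
R3 ← R3 + (13/7)·R2: [0, 0, -53/7, 19/7]
R4 ← R4 + (27/14)·R2: [0, 0, -44/7, 27/7]
R4 ← R4 − (44/53)·R3: [0, 0, 0, 85/53]
Echelon form has 4 nonzero rows, so rank(T) = 4.
The column space has dimension equal to the rank: 4.

4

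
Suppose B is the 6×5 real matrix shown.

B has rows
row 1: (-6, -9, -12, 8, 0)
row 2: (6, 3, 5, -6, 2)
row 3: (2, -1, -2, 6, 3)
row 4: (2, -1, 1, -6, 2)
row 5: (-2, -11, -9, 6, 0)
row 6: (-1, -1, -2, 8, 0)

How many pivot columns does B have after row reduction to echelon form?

Row reduce to echelon form.
R2 ← R2 + R1: [0, -6, -7, 2, 2]
R3 ← R3 + (1/3)·R1: [0, -4, -6, 26/3, 3]
R4 ← R4 + (1/3)·R1: [0, -4, -3, -10/3, 2]
R5 ← R5 − (1/3)·R1: [0, -8, -5, 10/3, 0]
R6 ← R6 − (1/6)·R1: [0, 1/2, 0, 20/3, 0]
R3 ← R3 − (2/3)·R2: [0, 0, -4/3, 22/3, 5/3]
R4 ← R4 − (2/3)·R2: [0, 0, 5/3, -14/3, 2/3]
R5 ← R5 − (4/3)·R2: [0, 0, 13/3, 2/3, -8/3]
R6 ← R6 + (1/12)·R2: [0, 0, -7/12, 41/6, 1/6]
R4 ← R4 + (5/4)·R3: [0, 0, 0, 9/2, 11/4]
R5 ← R5 + (13/4)·R3: [0, 0, 0, 49/2, 11/4]
R6 ← R6 − (7/16)·R3: [0, 0, 0, 29/8, -9/16]
R5 ← R5 − (49/9)·R4: [0, 0, 0, 0, -110/9]
R6 ← R6 − (29/36)·R4: [0, 0, 0, 0, -25/9]
R6 ← R6 − (5/22)·R5: [0, 0, 0, 0, 0]
Echelon form has 5 nonzero rows, so rank(B) = 5.
Each nonzero row contributes one pivot column: 5 pivot columns.

5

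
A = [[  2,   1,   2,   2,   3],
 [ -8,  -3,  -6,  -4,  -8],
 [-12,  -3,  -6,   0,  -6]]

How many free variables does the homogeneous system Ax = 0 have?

Row reduce to echelon form.
R2 ← R2 + (4)·R1: [0, 1, 2, 4, 4]
R3 ← R3 + (6)·R1: [0, 3, 6, 12, 12]
R3 ← R3 − (3)·R2: [0, 0, 0, 0, 0]
2 nonzero rows, so rank(A) = 2.
A has 5 columns; by rank–nullity, nullity = 5 − 2 = 3.

3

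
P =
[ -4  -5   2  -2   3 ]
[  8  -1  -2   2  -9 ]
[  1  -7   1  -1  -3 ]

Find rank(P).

Row reduce to echelon form.
R2 ← R2 + (2)·R1: [0, -11, 2, -2, -3]
R3 ← R3 + (1/4)·R1: [0, -33/4, 3/2, -3/2, -9/4]
R3 ← R3 − (3/4)·R2: [0, 0, 0, 0, 0]
Echelon form has 2 nonzero rows, so rank(P) = 2.

2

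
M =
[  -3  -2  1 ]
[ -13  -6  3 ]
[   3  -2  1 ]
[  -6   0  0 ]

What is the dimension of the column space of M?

2

Row reduce to echelon form.
R2 ← R2 − (13/3)·R1: [0, 8/3, -4/3]
R3 ← R3 + R1: [0, -4, 2]
R4 ← R4 − (2)·R1: [0, 4, -2]
R3 ← R3 + (3/2)·R2: [0, 0, 0]
R4 ← R4 − (3/2)·R2: [0, 0, 0]
Echelon form has 2 nonzero rows, so rank(M) = 2.
The column space has dimension equal to the rank: 2.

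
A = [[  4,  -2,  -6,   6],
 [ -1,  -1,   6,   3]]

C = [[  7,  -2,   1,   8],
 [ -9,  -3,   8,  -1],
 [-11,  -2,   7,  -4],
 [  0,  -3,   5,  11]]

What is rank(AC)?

First compute AC:
[[112,  -8, -24, 124],
 [-64, -16,  48,   2]]
Now row reduce the product.
R2 ← R2 + (4/7)·R1: [0, -144/7, 240/7, 510/7]
2 nonzero rows, so rank(AC) = 2.

2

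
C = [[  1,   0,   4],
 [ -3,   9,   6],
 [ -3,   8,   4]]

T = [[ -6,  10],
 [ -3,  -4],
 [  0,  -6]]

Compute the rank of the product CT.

2

First compute CT:
[[ -6, -14],
 [ -9, -102],
 [ -6, -86]]
Now row reduce the product.
R2 ← R2 − (3/2)·R1: [0, -81]
R3 ← R3 − R1: [0, -72]
R3 ← R3 − (8/9)·R2: [0, 0]
2 nonzero rows, so rank(CT) = 2.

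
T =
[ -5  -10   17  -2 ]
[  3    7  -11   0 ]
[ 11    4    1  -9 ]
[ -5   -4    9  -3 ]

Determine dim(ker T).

0

Row reduce to echelon form.
R2 ← R2 + (3/5)·R1: [0, 1, -4/5, -6/5]
R3 ← R3 + (11/5)·R1: [0, -18, 192/5, -67/5]
R4 ← R4 − R1: [0, 6, -8, -1]
R3 ← R3 + (18)·R2: [0, 0, 24, -35]
R4 ← R4 − (6)·R2: [0, 0, -16/5, 31/5]
R4 ← R4 + (2/15)·R3: [0, 0, 0, 23/15]
4 nonzero rows, so rank(T) = 4.
T has 4 columns; by rank–nullity, nullity = 4 − 4 = 0.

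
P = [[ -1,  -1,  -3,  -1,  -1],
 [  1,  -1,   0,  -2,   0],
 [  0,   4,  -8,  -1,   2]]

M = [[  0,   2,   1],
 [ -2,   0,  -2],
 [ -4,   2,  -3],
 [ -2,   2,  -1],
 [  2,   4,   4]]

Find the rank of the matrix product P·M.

First compute PM:
[[ 14, -14,   7],
 [  6,  -2,   5],
 [ 30, -10,  25]]
Now row reduce the product.
R2 ← R2 − (3/7)·R1: [0, 4, 2]
R3 ← R3 − (15/7)·R1: [0, 20, 10]
R3 ← R3 − (5)·R2: [0, 0, 0]
2 nonzero rows, so rank(PM) = 2.

2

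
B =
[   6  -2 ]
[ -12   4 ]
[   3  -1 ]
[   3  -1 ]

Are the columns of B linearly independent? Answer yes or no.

no

Row reduce B to echelon form.
R2 ← R2 + (2)·R1: [0, 0]
R3 ← R3 − (1/2)·R1: [0, 0]
R4 ← R4 − (1/2)·R1: [0, 0]
1 pivot among 2 columns.
Only 1 < 2 pivot columns, so the columns are linearly dependent.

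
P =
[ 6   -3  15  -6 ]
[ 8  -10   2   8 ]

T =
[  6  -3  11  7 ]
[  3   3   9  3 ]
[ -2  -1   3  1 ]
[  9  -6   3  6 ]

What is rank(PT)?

First compute PT:
[[-57,  -6,  66,  12],
 [ 86, -104,  28,  76]]
Now row reduce the product.
R2 ← R2 + (86/57)·R1: [0, -2148/19, 2424/19, 1788/19]
2 nonzero rows, so rank(PT) = 2.

2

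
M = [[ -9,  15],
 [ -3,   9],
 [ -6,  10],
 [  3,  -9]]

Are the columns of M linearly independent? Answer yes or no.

yes

Row reduce M to echelon form.
R2 ← R2 − (1/3)·R1: [0, 4]
R3 ← R3 − (2/3)·R1: [0, 0]
R4 ← R4 + (1/3)·R1: [0, -4]
R4 ← R4 + R2: [0, 0]
2 pivots among 2 columns.
Every column is a pivot column, so the columns are linearly independent.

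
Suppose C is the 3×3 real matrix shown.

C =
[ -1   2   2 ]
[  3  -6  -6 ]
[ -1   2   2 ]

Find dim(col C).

1

Row reduce to echelon form.
R2 ← R2 + (3)·R1: [0, 0, 0]
R3 ← R3 − R1: [0, 0, 0]
Echelon form has 1 nonzero row, so rank(C) = 1.
The column space has dimension equal to the rank: 1.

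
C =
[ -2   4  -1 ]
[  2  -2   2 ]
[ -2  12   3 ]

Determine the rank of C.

2

Row reduce to echelon form.
R2 ← R2 + R1: [0, 2, 1]
R3 ← R3 − R1: [0, 8, 4]
R3 ← R3 − (4)·R2: [0, 0, 0]
Echelon form has 2 nonzero rows, so rank(C) = 2.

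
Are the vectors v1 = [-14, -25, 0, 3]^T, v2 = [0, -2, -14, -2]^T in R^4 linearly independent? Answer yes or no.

yes

Form the matrix with these vectors as rows and row reduce.
2 nonzero rows, so the 2 vectors span a space of dimension 2.
Since 2 = 2, the vectors are linearly independent.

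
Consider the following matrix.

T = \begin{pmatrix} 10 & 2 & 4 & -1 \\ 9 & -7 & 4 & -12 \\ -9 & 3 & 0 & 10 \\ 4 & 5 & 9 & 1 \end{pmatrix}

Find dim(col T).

Row reduce to echelon form.
R2 ← R2 − (9/10)·R1: [0, -44/5, 2/5, -111/10]
R3 ← R3 + (9/10)·R1: [0, 24/5, 18/5, 91/10]
R4 ← R4 − (2/5)·R1: [0, 21/5, 37/5, 7/5]
R3 ← R3 + (6/11)·R2: [0, 0, 42/11, 67/22]
R4 ← R4 + (21/44)·R2: [0, 0, 167/22, -343/88]
R4 ← R4 − (167/84)·R3: [0, 0, 0, -209/21]
Echelon form has 4 nonzero rows, so rank(T) = 4.
The column space has dimension equal to the rank: 4.

4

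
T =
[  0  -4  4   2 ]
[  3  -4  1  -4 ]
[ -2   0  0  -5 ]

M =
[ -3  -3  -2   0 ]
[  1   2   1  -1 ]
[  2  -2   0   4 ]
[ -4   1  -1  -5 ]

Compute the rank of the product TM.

First compute TM:
[[ -4, -14,  -6,  10],
 [  5, -23,  -6,  28],
 [ 26,   1,   9,  25]]
Now row reduce the product.
R2 ← R2 + (5/4)·R1: [0, -81/2, -27/2, 81/2]
R3 ← R3 + (13/2)·R1: [0, -90, -30, 90]
R3 ← R3 − (20/9)·R2: [0, 0, 0, 0]
2 nonzero rows, so rank(TM) = 2.

2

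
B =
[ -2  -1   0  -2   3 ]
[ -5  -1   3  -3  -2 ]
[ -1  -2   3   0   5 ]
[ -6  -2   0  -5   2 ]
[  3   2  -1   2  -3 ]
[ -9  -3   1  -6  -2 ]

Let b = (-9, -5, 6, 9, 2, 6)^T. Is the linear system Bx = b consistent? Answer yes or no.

no

Row reduce the augmented matrix [B | b].
R2 ← R2 − (5/2)·R1: [0, 3/2, 3, 2, -19/2, 35/2]
R3 ← R3 − (1/2)·R1: [0, -3/2, 3, 1, 7/2, 21/2]
R4 ← R4 − (3)·R1: [0, 1, 0, 1, -7, 36]
R5 ← R5 + (3/2)·R1: [0, 1/2, -1, -1, 3/2, -23/2]
R6 ← R6 − (9/2)·R1: [0, 3/2, 1, 3, -31/2, 93/2]
R3 ← R3 + R2: [0, 0, 6, 3, -6, 28]
R4 ← R4 − (2/3)·R2: [0, 0, -2, -1/3, -2/3, 73/3]
R5 ← R5 − (1/3)·R2: [0, 0, -2, -5/3, 14/3, -52/3]
R6 ← R6 − R2: [0, 0, -2, 1, -6, 29]
R4 ← R4 + (1/3)·R3: [0, 0, 0, 2/3, -8/3, 101/3]
R5 ← R5 + (1/3)·R3: [0, 0, 0, -2/3, 8/3, -8]
R6 ← R6 + (1/3)·R3: [0, 0, 0, 2, -8, 115/3]
R5 ← R5 + R4: [0, 0, 0, 0, 0, 77/3]
R6 ← R6 − (3)·R4: [0, 0, 0, 0, 0, -188/3]
R6 ← R6 + (188/77)·R5: [0, 0, 0, 0, 0, 0]
The echelon form has 5 nonzero rows; the last pivot sits in the augmented column, so rank(B) = 4 but rank([B|b]) = 5.
Since the ranks differ, the system is inconsistent.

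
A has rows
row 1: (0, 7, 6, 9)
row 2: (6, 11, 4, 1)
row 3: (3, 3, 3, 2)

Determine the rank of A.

Row reduce to echelon form.
Swap R1 ↔ R2
R3 ← R3 − (1/2)·R1: [0, -5/2, 1, 3/2]
R3 ← R3 + (5/14)·R2: [0, 0, 22/7, 33/7]
Echelon form has 3 nonzero rows, so rank(A) = 3.

3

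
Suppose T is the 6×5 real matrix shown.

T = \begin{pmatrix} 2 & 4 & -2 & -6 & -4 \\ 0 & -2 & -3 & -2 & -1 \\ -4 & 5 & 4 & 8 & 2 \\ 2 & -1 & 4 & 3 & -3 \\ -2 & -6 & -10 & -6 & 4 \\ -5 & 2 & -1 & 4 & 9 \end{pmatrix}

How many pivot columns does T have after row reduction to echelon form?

Row reduce to echelon form.
R3 ← R3 + (2)·R1: [0, 13, 0, -4, -6]
R4 ← R4 − R1: [0, -5, 6, 9, 1]
R5 ← R5 + R1: [0, -2, -12, -12, 0]
R6 ← R6 + (5/2)·R1: [0, 12, -6, -11, -1]
R3 ← R3 + (13/2)·R2: [0, 0, -39/2, -17, -25/2]
R4 ← R4 − (5/2)·R2: [0, 0, 27/2, 14, 7/2]
R5 ← R5 − R2: [0, 0, -9, -10, 1]
R6 ← R6 + (6)·R2: [0, 0, -24, -23, -7]
R4 ← R4 + (9/13)·R3: [0, 0, 0, 29/13, -67/13]
R5 ← R5 − (6/13)·R3: [0, 0, 0, -28/13, 88/13]
R6 ← R6 − (16/13)·R3: [0, 0, 0, -27/13, 109/13]
R5 ← R5 + (28/29)·R4: [0, 0, 0, 0, 52/29]
R6 ← R6 + (27/29)·R4: [0, 0, 0, 0, 104/29]
R6 ← R6 − (2)·R5: [0, 0, 0, 0, 0]
Echelon form has 5 nonzero rows, so rank(T) = 5.
Each nonzero row contributes one pivot column: 5 pivot columns.

5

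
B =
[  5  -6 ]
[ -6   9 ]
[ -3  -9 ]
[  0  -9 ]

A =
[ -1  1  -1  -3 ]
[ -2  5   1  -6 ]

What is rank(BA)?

2

First compute BA:
[[  7, -25, -11,  21],
 [-12,  39,  15, -36],
 [ 21, -48,  -6,  63],
 [ 18, -45,  -9,  54]]
Now row reduce the product.
R2 ← R2 + (12/7)·R1: [0, -27/7, -27/7, 0]
R3 ← R3 − (3)·R1: [0, 27, 27, 0]
R4 ← R4 − (18/7)·R1: [0, 135/7, 135/7, 0]
R3 ← R3 + (7)·R2: [0, 0, 0, 0]
R4 ← R4 + (5)·R2: [0, 0, 0, 0]
2 nonzero rows, so rank(BA) = 2.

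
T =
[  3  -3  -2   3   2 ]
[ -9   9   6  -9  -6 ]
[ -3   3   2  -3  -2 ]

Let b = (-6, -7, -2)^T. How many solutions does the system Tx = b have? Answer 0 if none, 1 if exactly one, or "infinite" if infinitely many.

Row reduce the augmented matrix [T | b].
R2 ← R2 + (3)·R1: [0, 0, 0, 0, 0, -25]
R3 ← R3 + R1: [0, 0, 0, 0, 0, -8]
R3 ← R3 − (8/25)·R2: [0, 0, 0, 0, 0, 0]
The echelon form has 2 nonzero rows; the last pivot sits in the augmented column, so rank(T) = 1 but rank([T|b]) = 2.
Since the ranks differ, the system is inconsistent.
It has no solutions.

0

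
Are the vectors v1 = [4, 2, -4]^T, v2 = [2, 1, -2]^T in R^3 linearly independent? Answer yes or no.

Form the matrix with these vectors as rows and row reduce.
R2 ← R2 − (1/2)·R1: [0, 0, 0]
1 nonzero row, so the 2 vectors span a space of dimension 1.
Since 1 < 2, the vectors are linearly dependent.

no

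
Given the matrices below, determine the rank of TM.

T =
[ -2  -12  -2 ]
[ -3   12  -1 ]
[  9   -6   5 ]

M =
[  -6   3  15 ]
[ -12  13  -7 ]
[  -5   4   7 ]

2

First compute TM:
[[166, -170,  40],
 [-121, 143, -136],
 [ -7, -31, 212]]
Now row reduce the product.
R2 ← R2 + (121/166)·R1: [0, 1584/83, -8868/83]
R3 ← R3 + (7/166)·R1: [0, -3168/83, 17736/83]
R3 ← R3 + (2)·R2: [0, 0, 0]
2 nonzero rows, so rank(TM) = 2.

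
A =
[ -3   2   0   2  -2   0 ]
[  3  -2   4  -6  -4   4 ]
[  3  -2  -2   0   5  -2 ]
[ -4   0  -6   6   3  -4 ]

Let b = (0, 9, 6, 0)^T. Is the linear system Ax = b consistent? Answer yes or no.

no

Row reduce the augmented matrix [A | b].
R2 ← R2 + R1: [0, 0, 4, -4, -6, 4, 9]
R3 ← R3 + R1: [0, 0, -2, 2, 3, -2, 6]
R4 ← R4 − (4/3)·R1: [0, -8/3, -6, 10/3, 17/3, -4, 0]
Swap R2 ↔ R4
R4 ← R4 + (2)·R3: [0, 0, 0, 0, 0, 0, 21]
The echelon form has 4 nonzero rows; the last pivot sits in the augmented column, so rank(A) = 3 but rank([A|b]) = 4.
Since the ranks differ, the system is inconsistent.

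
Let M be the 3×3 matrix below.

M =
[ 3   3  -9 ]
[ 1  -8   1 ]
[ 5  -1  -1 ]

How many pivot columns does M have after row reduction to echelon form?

Row reduce to echelon form.
R2 ← R2 − (1/3)·R1: [0, -9, 4]
R3 ← R3 − (5/3)·R1: [0, -6, 14]
R3 ← R3 − (2/3)·R2: [0, 0, 34/3]
Echelon form has 3 nonzero rows, so rank(M) = 3.
Each nonzero row contributes one pivot column: 3 pivot columns.

3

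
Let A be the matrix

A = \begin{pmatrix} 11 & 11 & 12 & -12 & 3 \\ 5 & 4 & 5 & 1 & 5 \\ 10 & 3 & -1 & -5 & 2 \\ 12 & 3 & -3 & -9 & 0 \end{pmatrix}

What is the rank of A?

Row reduce to echelon form.
R2 ← R2 − (5/11)·R1: [0, -1, -5/11, 71/11, 40/11]
R3 ← R3 − (10/11)·R1: [0, -7, -131/11, 65/11, -8/11]
R4 ← R4 − (12/11)·R1: [0, -9, -177/11, 45/11, -36/11]
R3 ← R3 − (7)·R2: [0, 0, -96/11, -432/11, -288/11]
R4 ← R4 − (9)·R2: [0, 0, -12, -54, -36]
R4 ← R4 − (11/8)·R3: [0, 0, 0, 0, 0]
Echelon form has 3 nonzero rows, so rank(A) = 3.

3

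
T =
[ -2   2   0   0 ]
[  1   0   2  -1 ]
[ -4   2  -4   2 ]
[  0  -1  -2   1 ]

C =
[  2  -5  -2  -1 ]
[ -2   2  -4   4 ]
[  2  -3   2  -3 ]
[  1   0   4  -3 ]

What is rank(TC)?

First compute TC:
[[ -8,  14,  -4,  10],
 [  5, -11,  -2,  -4],
 [-18,  36,   0,  18],
 [ -1,   4,   4,  -1]]
Now row reduce the product.
R2 ← R2 + (5/8)·R1: [0, -9/4, -9/2, 9/4]
R3 ← R3 − (9/4)·R1: [0, 9/2, 9, -9/2]
R4 ← R4 − (1/8)·R1: [0, 9/4, 9/2, -9/4]
R3 ← R3 + (2)·R2: [0, 0, 0, 0]
R4 ← R4 + R2: [0, 0, 0, 0]
2 nonzero rows, so rank(TC) = 2.

2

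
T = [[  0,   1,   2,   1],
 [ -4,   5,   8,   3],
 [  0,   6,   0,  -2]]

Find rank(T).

Row reduce to echelon form.
Swap R1 ↔ R2
R3 ← R3 − (6)·R2: [0, 0, -12, -8]
Echelon form has 3 nonzero rows, so rank(T) = 3.

3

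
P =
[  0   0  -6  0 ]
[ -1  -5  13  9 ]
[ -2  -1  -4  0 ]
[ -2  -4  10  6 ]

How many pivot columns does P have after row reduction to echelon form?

Row reduce to echelon form.
Swap R1 ↔ R2
R3 ← R3 − (2)·R1: [0, 9, -30, -18]
R4 ← R4 − (2)·R1: [0, 6, -16, -12]
Swap R2 ↔ R3
R4 ← R4 − (2/3)·R2: [0, 0, 4, 0]
R4 ← R4 + (2/3)·R3: [0, 0, 0, 0]
Echelon form has 3 nonzero rows, so rank(P) = 3.
Each nonzero row contributes one pivot column: 3 pivot columns.

3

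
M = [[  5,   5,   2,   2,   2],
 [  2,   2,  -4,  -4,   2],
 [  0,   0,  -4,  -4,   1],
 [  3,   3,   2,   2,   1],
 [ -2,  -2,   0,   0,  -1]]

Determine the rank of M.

Row reduce to echelon form.
R2 ← R2 − (2/5)·R1: [0, 0, -24/5, -24/5, 6/5]
R4 ← R4 − (3/5)·R1: [0, 0, 4/5, 4/5, -1/5]
R5 ← R5 + (2/5)·R1: [0, 0, 4/5, 4/5, -1/5]
R3 ← R3 − (5/6)·R2: [0, 0, 0, 0, 0]
R4 ← R4 + (1/6)·R2: [0, 0, 0, 0, 0]
R5 ← R5 + (1/6)·R2: [0, 0, 0, 0, 0]
Echelon form has 2 nonzero rows, so rank(M) = 2.

2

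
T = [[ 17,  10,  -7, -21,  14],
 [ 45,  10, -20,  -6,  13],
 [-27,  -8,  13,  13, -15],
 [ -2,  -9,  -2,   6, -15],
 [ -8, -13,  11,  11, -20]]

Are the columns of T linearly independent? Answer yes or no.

Row reduce T to echelon form.
R2 ← R2 − (45/17)·R1: [0, -280/17, -25/17, 843/17, -409/17]
R3 ← R3 + (27/17)·R1: [0, 134/17, 32/17, -346/17, 123/17]
R4 ← R4 + (2/17)·R1: [0, -133/17, -48/17, 60/17, -227/17]
R5 ← R5 + (8/17)·R1: [0, -141/17, 131/17, 19/17, -228/17]
R3 ← R3 + (67/140)·R2: [0, 0, 33/28, 473/140, -599/140]
R4 ← R4 − (19/40)·R2: [0, 0, -17/8, -801/40, -77/40]
R5 ← R5 − (141/280)·R2: [0, 0, 473/56, -6679/280, -363/280]
R4 ← R4 + (119/66)·R3: [0, 0, 0, -209/15, -3181/330]
R5 ← R5 − (43/6)·R3: [0, 0, 0, -721/15, 881/30]
R5 ← R5 − (721/209)·R4: [0, 0, 0, 0, 143964/2299]
5 pivots among 5 columns.
Every column is a pivot column, so the columns are linearly independent.

yes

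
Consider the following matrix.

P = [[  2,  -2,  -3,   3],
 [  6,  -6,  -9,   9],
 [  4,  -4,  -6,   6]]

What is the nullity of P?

3

Row reduce to echelon form.
R2 ← R2 − (3)·R1: [0, 0, 0, 0]
R3 ← R3 − (2)·R1: [0, 0, 0, 0]
1 nonzero row, so rank(P) = 1.
P has 4 columns; by rank–nullity, nullity = 4 − 1 = 3.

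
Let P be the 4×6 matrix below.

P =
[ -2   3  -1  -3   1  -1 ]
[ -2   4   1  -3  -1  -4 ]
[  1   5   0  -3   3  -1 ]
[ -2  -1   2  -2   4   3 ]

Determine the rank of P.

4

Row reduce to echelon form.
R2 ← R2 − R1: [0, 1, 2, 0, -2, -3]
R3 ← R3 + (1/2)·R1: [0, 13/2, -1/2, -9/2, 7/2, -3/2]
R4 ← R4 − R1: [0, -4, 3, 1, 3, 4]
R3 ← R3 − (13/2)·R2: [0, 0, -27/2, -9/2, 33/2, 18]
R4 ← R4 + (4)·R2: [0, 0, 11, 1, -5, -8]
R4 ← R4 + (22/27)·R3: [0, 0, 0, -8/3, 76/9, 20/3]
Echelon form has 4 nonzero rows, so rank(P) = 4.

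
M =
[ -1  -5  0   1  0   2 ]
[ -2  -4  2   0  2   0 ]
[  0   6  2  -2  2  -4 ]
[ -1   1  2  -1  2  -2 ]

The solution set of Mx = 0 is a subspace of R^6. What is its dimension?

Row reduce to echelon form.
R2 ← R2 − (2)·R1: [0, 6, 2, -2, 2, -4]
R4 ← R4 − R1: [0, 6, 2, -2, 2, -4]
R3 ← R3 − R2: [0, 0, 0, 0, 0, 0]
R4 ← R4 − R2: [0, 0, 0, 0, 0, 0]
2 nonzero rows, so rank(M) = 2.
M has 6 columns; by rank–nullity, nullity = 6 − 2 = 4.

4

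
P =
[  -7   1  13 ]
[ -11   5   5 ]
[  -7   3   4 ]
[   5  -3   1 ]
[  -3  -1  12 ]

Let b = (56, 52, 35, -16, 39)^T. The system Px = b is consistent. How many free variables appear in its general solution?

1

Row reduce the augmented matrix [P | b].
R2 ← R2 − (11/7)·R1: [0, 24/7, -108/7, -36]
R3 ← R3 − R1: [0, 2, -9, -21]
R4 ← R4 + (5/7)·R1: [0, -16/7, 72/7, 24]
R5 ← R5 − (3/7)·R1: [0, -10/7, 45/7, 15]
R3 ← R3 − (7/12)·R2: [0, 0, 0, 0]
R4 ← R4 + (2/3)·R2: [0, 0, 0, 0]
R5 ← R5 + (5/12)·R2: [0, 0, 0, 0]
The echelon form has 2 nonzero rows, and every pivot lies in the first 3 columns, so rank(P) = rank([P|b]) = 2.
The system is consistent.
Free variables = (unknowns) − (rank) = 3 − 2 = 1.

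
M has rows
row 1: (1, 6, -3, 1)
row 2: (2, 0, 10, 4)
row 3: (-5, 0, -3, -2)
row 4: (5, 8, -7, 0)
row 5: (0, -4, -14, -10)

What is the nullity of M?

0

Row reduce to echelon form.
R2 ← R2 − (2)·R1: [0, -12, 16, 2]
R3 ← R3 + (5)·R1: [0, 30, -18, 3]
R4 ← R4 − (5)·R1: [0, -22, 8, -5]
R3 ← R3 + (5/2)·R2: [0, 0, 22, 8]
R4 ← R4 − (11/6)·R2: [0, 0, -64/3, -26/3]
R5 ← R5 − (1/3)·R2: [0, 0, -58/3, -32/3]
R4 ← R4 + (32/33)·R3: [0, 0, 0, -10/11]
R5 ← R5 + (29/33)·R3: [0, 0, 0, -40/11]
R5 ← R5 − (4)·R4: [0, 0, 0, 0]
4 nonzero rows, so rank(M) = 4.
M has 4 columns; by rank–nullity, nullity = 4 − 4 = 0.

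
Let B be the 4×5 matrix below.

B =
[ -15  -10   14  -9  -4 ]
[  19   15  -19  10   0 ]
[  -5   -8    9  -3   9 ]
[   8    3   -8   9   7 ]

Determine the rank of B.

Row reduce to echelon form.
R2 ← R2 + (19/15)·R1: [0, 7/3, -19/15, -7/5, -76/15]
R3 ← R3 − (1/3)·R1: [0, -14/3, 13/3, 0, 31/3]
R4 ← R4 + (8/15)·R1: [0, -7/3, -8/15, 21/5, 73/15]
R3 ← R3 + (2)·R2: [0, 0, 9/5, -14/5, 1/5]
R4 ← R4 + R2: [0, 0, -9/5, 14/5, -1/5]
R4 ← R4 + R3: [0, 0, 0, 0, 0]
Echelon form has 3 nonzero rows, so rank(B) = 3.

3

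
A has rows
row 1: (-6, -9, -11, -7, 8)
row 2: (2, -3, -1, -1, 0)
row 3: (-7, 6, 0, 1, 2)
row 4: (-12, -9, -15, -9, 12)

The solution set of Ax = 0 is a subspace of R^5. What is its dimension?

3

Row reduce to echelon form.
R2 ← R2 + (1/3)·R1: [0, -6, -14/3, -10/3, 8/3]
R3 ← R3 − (7/6)·R1: [0, 33/2, 77/6, 55/6, -22/3]
R4 ← R4 − (2)·R1: [0, 9, 7, 5, -4]
R3 ← R3 + (11/4)·R2: [0, 0, 0, 0, 0]
R4 ← R4 + (3/2)·R2: [0, 0, 0, 0, 0]
2 nonzero rows, so rank(A) = 2.
A has 5 columns; by rank–nullity, nullity = 5 − 2 = 3.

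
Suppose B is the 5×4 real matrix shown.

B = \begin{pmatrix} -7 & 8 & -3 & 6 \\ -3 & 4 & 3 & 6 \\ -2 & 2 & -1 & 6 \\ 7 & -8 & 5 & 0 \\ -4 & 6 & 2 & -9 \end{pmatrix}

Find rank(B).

3

Row reduce to echelon form.
R2 ← R2 − (3/7)·R1: [0, 4/7, 30/7, 24/7]
R3 ← R3 − (2/7)·R1: [0, -2/7, -1/7, 30/7]
R4 ← R4 + R1: [0, 0, 2, 6]
R5 ← R5 − (4/7)·R1: [0, 10/7, 26/7, -87/7]
R3 ← R3 + (1/2)·R2: [0, 0, 2, 6]
R5 ← R5 − (5/2)·R2: [0, 0, -7, -21]
R4 ← R4 − R3: [0, 0, 0, 0]
R5 ← R5 + (7/2)·R3: [0, 0, 0, 0]
Echelon form has 3 nonzero rows, so rank(B) = 3.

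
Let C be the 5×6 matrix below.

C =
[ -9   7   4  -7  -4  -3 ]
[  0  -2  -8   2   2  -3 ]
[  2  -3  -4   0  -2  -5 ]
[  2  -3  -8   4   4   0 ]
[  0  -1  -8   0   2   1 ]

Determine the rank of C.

Row reduce to echelon form.
R3 ← R3 + (2/9)·R1: [0, -13/9, -28/9, -14/9, -26/9, -17/3]
R4 ← R4 + (2/9)·R1: [0, -13/9, -64/9, 22/9, 28/9, -2/3]
R3 ← R3 − (13/18)·R2: [0, 0, 8/3, -3, -13/3, -7/2]
R4 ← R4 − (13/18)·R2: [0, 0, -4/3, 1, 5/3, 3/2]
R5 ← R5 − (1/2)·R2: [0, 0, -4, -1, 1, 5/2]
R4 ← R4 + (1/2)·R3: [0, 0, 0, -1/2, -1/2, -1/4]
R5 ← R5 + (3/2)·R3: [0, 0, 0, -11/2, -11/2, -11/4]
R5 ← R5 − (11)·R4: [0, 0, 0, 0, 0, 0]
Echelon form has 4 nonzero rows, so rank(C) = 4.

4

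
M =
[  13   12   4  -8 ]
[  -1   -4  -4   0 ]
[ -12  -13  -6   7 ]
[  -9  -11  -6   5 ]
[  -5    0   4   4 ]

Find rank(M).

2

Row reduce to echelon form.
R2 ← R2 + (1/13)·R1: [0, -40/13, -48/13, -8/13]
R3 ← R3 + (12/13)·R1: [0, -25/13, -30/13, -5/13]
R4 ← R4 + (9/13)·R1: [0, -35/13, -42/13, -7/13]
R5 ← R5 + (5/13)·R1: [0, 60/13, 72/13, 12/13]
R3 ← R3 − (5/8)·R2: [0, 0, 0, 0]
R4 ← R4 − (7/8)·R2: [0, 0, 0, 0]
R5 ← R5 + (3/2)·R2: [0, 0, 0, 0]
Echelon form has 2 nonzero rows, so rank(M) = 2.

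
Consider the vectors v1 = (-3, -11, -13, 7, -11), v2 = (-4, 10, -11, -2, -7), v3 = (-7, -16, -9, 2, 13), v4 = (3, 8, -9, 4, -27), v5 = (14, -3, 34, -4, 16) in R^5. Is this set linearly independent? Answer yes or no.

Form the matrix with these vectors as rows and row reduce.
R2 ← R2 − (4/3)·R1: [0, 74/3, 19/3, -34/3, 23/3]
R3 ← R3 − (7/3)·R1: [0, 29/3, 64/3, -43/3, 116/3]
R4 ← R4 + R1: [0, -3, -22, 11, -38]
R5 ← R5 + (14/3)·R1: [0, -163/3, -80/3, 86/3, -106/3]
R3 ← R3 − (29/74)·R2: [0, 0, 1395/74, -366/37, 2639/74]
R4 ← R4 + (9/74)·R2: [0, 0, -1571/74, 356/37, -2743/74]
R5 ← R5 + (163/74)·R2: [0, 0, -941/74, 137/37, -1365/74]
R4 ← R4 + (1571/1395)·R3: [0, 0, 0, -706/465, 4316/1395]
R5 ← R5 + (941/1395)·R3: [0, 0, 0, -1381/465, 7826/1395]
R5 ← R5 − (1381/706)·R4: [0, 0, 0, 0, -156/353]
5 nonzero rows, so the 5 vectors span a space of dimension 5.
Since 5 = 5, the vectors are linearly independent.

yes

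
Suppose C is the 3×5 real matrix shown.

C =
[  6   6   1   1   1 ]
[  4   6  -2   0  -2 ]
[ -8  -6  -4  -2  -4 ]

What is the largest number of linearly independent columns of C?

Row reduce to echelon form.
R2 ← R2 − (2/3)·R1: [0, 2, -8/3, -2/3, -8/3]
R3 ← R3 + (4/3)·R1: [0, 2, -8/3, -2/3, -8/3]
R3 ← R3 − R2: [0, 0, 0, 0, 0]
Echelon form has 2 nonzero rows, so rank(C) = 2.
The rank gives the maximum number of linearly independent columns: 2.

2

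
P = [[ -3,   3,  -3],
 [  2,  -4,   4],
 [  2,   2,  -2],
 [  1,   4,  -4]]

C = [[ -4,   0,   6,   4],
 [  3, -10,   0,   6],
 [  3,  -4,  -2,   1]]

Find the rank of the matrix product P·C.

First compute PC:
[[ 12, -18, -12,   3],
 [ -8,  24,   4, -12],
 [ -8, -12,  16,  18],
 [ -4, -24,  14,  24]]
Now row reduce the product.
R2 ← R2 + (2/3)·R1: [0, 12, -4, -10]
R3 ← R3 + (2/3)·R1: [0, -24, 8, 20]
R4 ← R4 + (1/3)·R1: [0, -30, 10, 25]
R3 ← R3 + (2)·R2: [0, 0, 0, 0]
R4 ← R4 + (5/2)·R2: [0, 0, 0, 0]
2 nonzero rows, so rank(PC) = 2.

2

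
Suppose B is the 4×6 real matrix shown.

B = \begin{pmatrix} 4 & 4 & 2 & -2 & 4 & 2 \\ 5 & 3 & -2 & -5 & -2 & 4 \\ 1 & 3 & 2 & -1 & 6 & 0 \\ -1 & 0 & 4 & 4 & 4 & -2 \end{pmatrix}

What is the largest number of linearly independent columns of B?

3

Row reduce to echelon form.
R2 ← R2 − (5/4)·R1: [0, -2, -9/2, -5/2, -7, 3/2]
R3 ← R3 − (1/4)·R1: [0, 2, 3/2, -1/2, 5, -1/2]
R4 ← R4 + (1/4)·R1: [0, 1, 9/2, 7/2, 5, -3/2]
R3 ← R3 + R2: [0, 0, -3, -3, -2, 1]
R4 ← R4 + (1/2)·R2: [0, 0, 9/4, 9/4, 3/2, -3/4]
R4 ← R4 + (3/4)·R3: [0, 0, 0, 0, 0, 0]
Echelon form has 3 nonzero rows, so rank(B) = 3.
The rank gives the maximum number of linearly independent columns: 3.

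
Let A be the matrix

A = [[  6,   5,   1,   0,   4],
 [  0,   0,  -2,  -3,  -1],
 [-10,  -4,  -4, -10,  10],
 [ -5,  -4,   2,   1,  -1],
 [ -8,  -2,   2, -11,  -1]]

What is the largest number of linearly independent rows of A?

5

Row reduce to echelon form.
R3 ← R3 + (5/3)·R1: [0, 13/3, -7/3, -10, 50/3]
R4 ← R4 + (5/6)·R1: [0, 1/6, 17/6, 1, 7/3]
R5 ← R5 + (4/3)·R1: [0, 14/3, 10/3, -11, 13/3]
Swap R2 ↔ R3
R4 ← R4 − (1/26)·R2: [0, 0, 38/13, 18/13, 22/13]
R5 ← R5 − (14/13)·R2: [0, 0, 76/13, -3/13, -177/13]
R4 ← R4 + (19/13)·R3: [0, 0, 0, -3, 3/13]
R5 ← R5 + (38/13)·R3: [0, 0, 0, -9, -215/13]
R5 ← R5 − (3)·R4: [0, 0, 0, 0, -224/13]
Echelon form has 5 nonzero rows, so rank(A) = 5.
The rank gives the maximum number of linearly independent rows: 5.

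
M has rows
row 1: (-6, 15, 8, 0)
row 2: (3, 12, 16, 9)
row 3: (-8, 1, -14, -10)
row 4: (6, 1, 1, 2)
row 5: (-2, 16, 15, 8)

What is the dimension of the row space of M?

Row reduce to echelon form.
R2 ← R2 + (1/2)·R1: [0, 39/2, 20, 9]
R3 ← R3 − (4/3)·R1: [0, -19, -74/3, -10]
R4 ← R4 + R1: [0, 16, 9, 2]
R5 ← R5 − (1/3)·R1: [0, 11, 37/3, 8]
R3 ← R3 + (38/39)·R2: [0, 0, -202/39, -16/13]
R4 ← R4 − (32/39)·R2: [0, 0, -289/39, -70/13]
R5 ← R5 − (22/39)·R2: [0, 0, 41/39, 38/13]
R4 ← R4 − (289/202)·R3: [0, 0, 0, -366/101]
R5 ← R5 + (41/202)·R3: [0, 0, 0, 270/101]
R5 ← R5 + (45/61)·R4: [0, 0, 0, 0]
Echelon form has 4 nonzero rows, so rank(M) = 4.
The row space has dimension equal to the rank: 4.

4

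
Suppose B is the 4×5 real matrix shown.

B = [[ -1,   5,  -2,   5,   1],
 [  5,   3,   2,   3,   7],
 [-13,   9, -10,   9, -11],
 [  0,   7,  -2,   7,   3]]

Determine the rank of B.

Row reduce to echelon form.
R2 ← R2 + (5)·R1: [0, 28, -8, 28, 12]
R3 ← R3 − (13)·R1: [0, -56, 16, -56, -24]
R3 ← R3 + (2)·R2: [0, 0, 0, 0, 0]
R4 ← R4 − (1/4)·R2: [0, 0, 0, 0, 0]
Echelon form has 2 nonzero rows, so rank(B) = 2.

2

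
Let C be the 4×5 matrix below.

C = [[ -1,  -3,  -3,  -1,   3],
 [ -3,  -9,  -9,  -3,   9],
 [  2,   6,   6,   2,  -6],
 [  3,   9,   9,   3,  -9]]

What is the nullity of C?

Row reduce to echelon form.
R2 ← R2 − (3)·R1: [0, 0, 0, 0, 0]
R3 ← R3 + (2)·R1: [0, 0, 0, 0, 0]
R4 ← R4 + (3)·R1: [0, 0, 0, 0, 0]
1 nonzero row, so rank(C) = 1.
C has 5 columns; by rank–nullity, nullity = 5 − 1 = 4.

4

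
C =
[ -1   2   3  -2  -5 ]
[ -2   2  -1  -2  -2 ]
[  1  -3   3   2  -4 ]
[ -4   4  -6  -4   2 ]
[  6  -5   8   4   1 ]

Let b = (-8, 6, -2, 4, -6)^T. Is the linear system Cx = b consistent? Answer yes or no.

no

Row reduce the augmented matrix [C | b].
R2 ← R2 − (2)·R1: [0, -2, -7, 2, 8, 22]
R3 ← R3 + R1: [0, -1, 6, 0, -9, -10]
R4 ← R4 − (4)·R1: [0, -4, -18, 4, 22, 36]
R5 ← R5 + (6)·R1: [0, 7, 26, -8, -29, -54]
R3 ← R3 − (1/2)·R2: [0, 0, 19/2, -1, -13, -21]
R4 ← R4 − (2)·R2: [0, 0, -4, 0, 6, -8]
R5 ← R5 + (7/2)·R2: [0, 0, 3/2, -1, -1, 23]
R4 ← R4 + (8/19)·R3: [0, 0, 0, -8/19, 10/19, -320/19]
R5 ← R5 − (3/19)·R3: [0, 0, 0, -16/19, 20/19, 500/19]
R5 ← R5 − (2)·R4: [0, 0, 0, 0, 0, 60]
The echelon form has 5 nonzero rows; the last pivot sits in the augmented column, so rank(C) = 4 but rank([C|b]) = 5.
Since the ranks differ, the system is inconsistent.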